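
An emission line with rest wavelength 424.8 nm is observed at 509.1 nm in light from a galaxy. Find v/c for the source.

λ'/λ₀ = 1.1984 > 1 (redshift), so the source is receding.
λ'/λ₀ = √((1 + β)/(1 − β)) for a receding source ⇒ β = (r² − 1)/(r² + 1) with r = λ'/λ₀.
β = (1.4363 − 1)/(1.4363 + 1) ≈ 0.179.

0.179c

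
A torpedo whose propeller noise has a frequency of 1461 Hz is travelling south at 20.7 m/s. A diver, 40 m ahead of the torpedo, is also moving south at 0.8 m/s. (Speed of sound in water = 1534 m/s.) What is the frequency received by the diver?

The diver is ahead, so the torpedo is moving toward it while the diver is moving away from the torpedo.
General Doppler shift: f' = f · (v − v_o)/(v − v_s).
f' = 1461 × (1534 − 0.8)/(1534 − 20.7) = 1461 × 1533.2/1513.3 ≈ 1480 Hz.

1480 Hz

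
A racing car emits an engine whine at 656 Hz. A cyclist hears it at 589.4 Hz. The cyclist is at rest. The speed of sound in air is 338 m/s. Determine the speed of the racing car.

38 m/s

f' < f, so the racing car is receding.
f' = f · v/(v + v_s) ⇒ v_s = v · |1 − f/f'|.
v_s = 338 × |1 − 656/589.4| = 338 × 0.113 ≈ 38 m/s.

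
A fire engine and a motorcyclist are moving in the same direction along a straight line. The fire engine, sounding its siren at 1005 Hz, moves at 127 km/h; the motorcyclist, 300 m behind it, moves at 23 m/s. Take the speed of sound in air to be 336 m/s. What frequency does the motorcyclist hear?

127 km/h = 35.28 m/s.
The motorcyclist is behind, so the fire engine is moving away from it while the motorcyclist is moving toward the fire engine.
General Doppler shift: f' = f · (v + v_o)/(v + v_s).
f' = 1005 × (336 + 23)/(336 + 35.28) = 1005 × 359/371.28 ≈ 972 Hz.

972 Hz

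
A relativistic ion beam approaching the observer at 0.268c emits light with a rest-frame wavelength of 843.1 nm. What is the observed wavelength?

Relativistic Doppler for wavelength: λ' = λ₀ · √((1 − β)/(1 + β)).
λ' = 843.1 × √(0.7320/1.2680) = 843.1 × 0.75979 ≈ 640.6 nm.

640.6 nm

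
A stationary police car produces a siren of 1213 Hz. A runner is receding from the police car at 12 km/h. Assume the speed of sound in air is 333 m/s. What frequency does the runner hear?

1201 Hz

12 km/h = 3.333 m/s.
Only the observer moves, away from the source, so f' = f · (v − v_o)/v.
f' = 1213 × (333 − 3.333)/333 = 1213 × 329.67/333 ≈ 1201 Hz.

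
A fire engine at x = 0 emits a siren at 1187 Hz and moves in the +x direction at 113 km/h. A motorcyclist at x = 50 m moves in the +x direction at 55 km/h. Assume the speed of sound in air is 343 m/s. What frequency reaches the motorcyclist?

1248 Hz

113 km/h = 31.39 m/s; 55 km/h = 15.28 m/s.
The observer lies on the +x side, so the source is heading toward the observer and the observer is heading away from the source.
With source approaching and observer receding, f' = f · (v − v_o)/(v − v_s).
f' = 1187 × (343 − 15.28)/(343 − 31.39) = 1187 × 327.72/311.61 ≈ 1248 Hz.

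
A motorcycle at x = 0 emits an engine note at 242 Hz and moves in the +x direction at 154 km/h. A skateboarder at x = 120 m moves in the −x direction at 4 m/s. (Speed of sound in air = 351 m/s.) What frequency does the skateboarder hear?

279 Hz

154 km/h = 42.78 m/s.
The observer lies on the +x side, so the source is heading toward the observer and the observer is heading toward the source.
With source approaching and observer approaching, f' = f · (v + v_o)/(v − v_s).
f' = 242 × (351 + 4)/(351 − 42.78) = 242 × 355/308.22 ≈ 279 Hz.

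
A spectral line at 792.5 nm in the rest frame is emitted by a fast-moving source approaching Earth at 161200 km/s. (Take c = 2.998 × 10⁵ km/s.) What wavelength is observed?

β = v/c = 161200/299800 = 0.5377.
Relativistic Doppler for wavelength: λ' = λ₀ · √((1 − β)/(1 + β)).
λ' = 792.5 × √(0.4623/1.5377) = 792.5 × 0.54832 ≈ 434.5 nm.

434.5 nm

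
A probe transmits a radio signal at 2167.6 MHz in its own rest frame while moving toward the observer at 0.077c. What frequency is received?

2341.5 MHz

Relativistic Doppler for frequency: f' = f₀ · √((1 + β)/(1 − β)).
f' = 2167.6 × √(1.0770/0.9230) = 2167.6 × 1.08021 ≈ 2341.5 MHz.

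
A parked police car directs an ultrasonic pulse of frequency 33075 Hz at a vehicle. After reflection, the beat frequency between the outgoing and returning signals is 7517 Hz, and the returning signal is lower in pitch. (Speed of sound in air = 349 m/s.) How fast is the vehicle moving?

45 m/s

Double Doppler shift off a moving reflector: f₂ = f₀ · (v + u)/(v − u) (u > 0 toward emitter).
Returning signal is lower, so f₂ = f₀ − Δf = 33075 − 7517 = 25558 Hz.
Rearranging, u = v · (f₂ − f₀)/(f₂ + f₀) = 349 × -7517/58633 ≈ -45 m/s.
So the vehicle is moving at 45 m/s away from the emitter.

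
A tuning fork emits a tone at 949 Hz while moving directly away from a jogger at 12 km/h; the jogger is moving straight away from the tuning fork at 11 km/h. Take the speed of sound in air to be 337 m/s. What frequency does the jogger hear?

931 Hz

12 km/h = 3.333 m/s; 11 km/h = 3.056 m/s.
Both move, so f' = f · (v − v_o)/(v + v_s).
f' = 949 × (337 − 3.056)/(337 + 3.333) = 949 × 333.94/340.33 ≈ 931 Hz.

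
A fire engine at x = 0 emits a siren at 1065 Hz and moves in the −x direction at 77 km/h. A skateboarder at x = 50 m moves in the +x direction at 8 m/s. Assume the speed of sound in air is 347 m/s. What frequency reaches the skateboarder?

980 Hz

77 km/h = 21.39 m/s.
The observer lies on the +x side, so the source is heading away from the observer and the observer is heading away from the source.
Both move, so f' = f · (v − v_o)/(v + v_s).
f' = 1065 × (347 − 8)/(347 + 21.39) = 1065 × 339/368.39 ≈ 980 Hz.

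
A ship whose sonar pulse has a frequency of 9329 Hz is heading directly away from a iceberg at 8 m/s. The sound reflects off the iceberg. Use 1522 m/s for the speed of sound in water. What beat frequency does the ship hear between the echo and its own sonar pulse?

The iceberg receives the sound from a moving source: f₁ = f₀ · v/(v + v_e) = 9329 × 1522/1530 ≈ 9280.2 Hz.
On the return leg the ship is a moving observer: f₂ = f₁ · (v − v_e)/v = 9280.2 × 1514/1522 ≈ 9231.4 Hz.
Beat against the emitted tone: |f₂ − f₀| = 2v_e·f₀/(v + v_e) = 2 × 8 × 9329/1530 ≈ 98 Hz.

98 Hz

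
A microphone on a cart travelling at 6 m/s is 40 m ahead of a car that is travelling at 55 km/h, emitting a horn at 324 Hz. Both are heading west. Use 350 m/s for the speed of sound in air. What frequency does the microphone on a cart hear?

333 Hz

55 km/h = 15.28 m/s.
The microphone on a cart is ahead, so the car is moving toward it while the microphone on a cart is moving away from the car.
Both move, so f' = f · (v − v_o)/(v − v_s).
f' = 324 × (350 − 6)/(350 − 15.28) = 324 × 344/334.72 ≈ 333 Hz.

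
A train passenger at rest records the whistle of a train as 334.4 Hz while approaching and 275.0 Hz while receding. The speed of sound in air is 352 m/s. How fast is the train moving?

34 m/s

f₁/f₂ = (v + v_s)/(v − v_s), so v_s = v · (f₁ − f₂)/(f₁ + f₂).
v_s = 352 × (334.4 − 275.0)/(334.4 + 275.0) = 352 × 59.4/609.4 ≈ 34 m/s.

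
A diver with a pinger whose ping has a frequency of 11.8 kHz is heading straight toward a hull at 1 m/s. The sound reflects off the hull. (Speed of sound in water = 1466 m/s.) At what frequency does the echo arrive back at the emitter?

11.82 kHz

The hull receives the sound from a moving source: f₁ = f₀ · v/(v − v_e) = 11.8 × 1466/1465 ≈ 11.81 kHz.
On the return leg the diver with a pinger is a moving observer: f₂ = f₁ · (v + v_e)/v = 11.81 × 1467/1466 ≈ 11.82 kHz.
Equivalently f₂ = f₀ · (v + v_e)/(v − v_e).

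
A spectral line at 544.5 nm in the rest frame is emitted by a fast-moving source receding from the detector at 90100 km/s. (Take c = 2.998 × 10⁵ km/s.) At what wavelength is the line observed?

742.5 nm

β = v/c = 90100/299800 = 0.3005.
Relativistic Doppler for wavelength: λ' = λ₀ · √((1 + β)/(1 − β)).
λ' = 544.5 × √(1.3005/0.6995) = 544.5 × 1.36357 ≈ 742.5 nm.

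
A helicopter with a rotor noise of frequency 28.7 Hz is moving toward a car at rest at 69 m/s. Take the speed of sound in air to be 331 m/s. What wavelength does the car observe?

9.13 m

Only the source moves, toward the listener, so f' = f · v/(v − v_s).
f' = 28.7 × 331/(331 − 69) ≈ 36.3 Hz.
λ' = v/f' = 331/36.2584 ≈ 9.13 m.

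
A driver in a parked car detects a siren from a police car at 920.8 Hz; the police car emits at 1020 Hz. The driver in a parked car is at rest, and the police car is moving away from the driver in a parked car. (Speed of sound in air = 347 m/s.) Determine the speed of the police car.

37 m/s

f' = f · v/(v + v_s) ⇒ v_s = v · |1 − f/f'|.
v_s = 347 × |1 − 1020/920.8| = 347 × 0.1077 ≈ 37 m/s.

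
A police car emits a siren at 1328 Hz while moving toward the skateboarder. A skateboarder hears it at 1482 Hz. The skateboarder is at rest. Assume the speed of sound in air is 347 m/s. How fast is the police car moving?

f' = f · v/(v − v_s) ⇒ v_s = v · |1 − f/f'|.
v_s = 347 × |1 − 1328/1482| = 347 × 0.1039 ≈ 36 m/s.

36 m/s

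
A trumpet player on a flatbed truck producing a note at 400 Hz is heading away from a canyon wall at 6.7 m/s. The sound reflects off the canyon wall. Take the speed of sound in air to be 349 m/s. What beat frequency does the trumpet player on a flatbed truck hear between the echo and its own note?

15.1 Hz

The canyon wall receives the sound from a moving source: f₁ = f₀ · v/(v + v_e) = 400 × 349/355.7 ≈ 392.47 Hz.
On the return leg the trumpet player on a flatbed truck is a moving observer: f₂ = f₁ · (v − v_e)/v = 392.47 × 342.3/349 ≈ 384.93 Hz.
Equivalently f₂ = f₀ · (v − v_e)/(v + v_e).
Beat against the emitted tone: |f₂ − f₀| = 2v_e·f₀/(v + v_e) = 2 × 6.7 × 400/355.7 ≈ 15.1 Hz.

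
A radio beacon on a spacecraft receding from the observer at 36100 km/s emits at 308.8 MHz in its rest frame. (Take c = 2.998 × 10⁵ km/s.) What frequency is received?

273.6 MHz

β = v/c = 36100/299800 = 0.1204.
Relativistic Doppler for frequency: f' = f₀ · √((1 − β)/(1 + β)).
f' = 308.8 × √(0.8796/1.1204) = 308.8 × 0.88603 ≈ 273.6 MHz.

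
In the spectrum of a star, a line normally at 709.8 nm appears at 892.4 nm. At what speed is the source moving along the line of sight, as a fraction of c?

λ'/λ₀ = 1.2573 > 1 (redshift), so the source is receding.
λ'/λ₀ = √((1 + β)/(1 − β)) for a receding source ⇒ β = (r² − 1)/(r² + 1) with r = λ'/λ₀.
β = (1.5807 − 1)/(1.5807 + 1) ≈ 0.225.

0.225c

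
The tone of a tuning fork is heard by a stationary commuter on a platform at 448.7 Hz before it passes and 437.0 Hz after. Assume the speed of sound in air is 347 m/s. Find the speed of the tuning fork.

f₁/f₂ = (v + v_s)/(v − v_s), so v_s = v · (f₁ − f₂)/(f₁ + f₂).
v_s = 347 × (448.7 − 437.0)/(448.7 + 437.0) = 347 × 11.7/885.7 ≈ 4.6 m/s.

4.6 m/s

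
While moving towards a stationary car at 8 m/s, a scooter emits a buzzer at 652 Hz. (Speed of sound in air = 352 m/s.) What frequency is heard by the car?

667 Hz

With the source moving toward a stationary observer, f' = f · v/(v − v_s).
f' = 652 × 352/(352 − 8) = 652 × 352/344 ≈ 667 Hz.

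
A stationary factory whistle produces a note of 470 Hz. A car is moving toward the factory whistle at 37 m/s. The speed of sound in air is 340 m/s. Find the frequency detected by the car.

Moving observer, stationary source: f' = f · (v + v_o)/v.
f' = 470 × (340 + 37)/340 = 470 × 377/340 ≈ 521 Hz.

521 Hz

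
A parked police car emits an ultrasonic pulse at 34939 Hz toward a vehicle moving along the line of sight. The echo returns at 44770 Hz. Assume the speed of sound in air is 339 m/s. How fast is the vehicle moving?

Double Doppler shift off a moving reflector: f₂ = f₀ · (v + u)/(v − u) (u > 0 toward emitter).
Rearranging, u = v · (f₂ − f₀)/(f₂ + f₀) = 339 × 9831/79709 ≈ 42 m/s.
So the vehicle is moving at 42 m/s toward the emitter.

42 m/s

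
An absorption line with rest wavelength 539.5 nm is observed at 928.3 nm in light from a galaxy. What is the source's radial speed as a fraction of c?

λ'/λ₀ = 1.7207 > 1 (redshift), so the source is receding.
λ'/λ₀ = √((1 + β)/(1 − β)) for a receding source ⇒ β = (r² − 1)/(r² + 1) with r = λ'/λ₀.
β = (2.9607 − 1)/(2.9607 + 1) ≈ 0.495.

0.495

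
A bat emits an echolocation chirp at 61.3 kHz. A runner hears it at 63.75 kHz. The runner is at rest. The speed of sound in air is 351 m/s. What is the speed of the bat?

13.5 m/s

f' > f, so the bat is approaching.
f' = f · v/(v − v_s) ⇒ v_s = v · |1 − f/f'|.
v_s = 351 × |1 − 61.3/63.75| = 351 × 0.03843 ≈ 13.5 m/s.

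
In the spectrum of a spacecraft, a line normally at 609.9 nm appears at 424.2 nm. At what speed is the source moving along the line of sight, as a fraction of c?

λ'/λ₀ = 0.6955 < 1 (blueshift), so the source is approaching.
λ'/λ₀ = √((1 − β)/(1 + β)) for an approaching source ⇒ β = (1 − r²)/(1 + r²) with r = λ'/λ₀.
β = (1 − 0.4838)/(1 + 0.4838) ≈ 0.348.

0.348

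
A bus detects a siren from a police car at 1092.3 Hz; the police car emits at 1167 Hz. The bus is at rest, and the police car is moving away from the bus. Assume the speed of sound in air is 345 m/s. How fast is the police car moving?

f' = f · v/(v + v_s) ⇒ v_s = v · |1 − f/f'|.
v_s = 345 × |1 − 1167/1092.3| = 345 × 0.06839 ≈ 23.6 m/s.

23.6 m/s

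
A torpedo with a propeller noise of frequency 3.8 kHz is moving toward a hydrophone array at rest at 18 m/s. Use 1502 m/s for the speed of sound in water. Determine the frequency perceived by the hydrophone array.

Only the source moves, toward the listener, so f' = f · v/(v − v_s).
f' = 3.8 × 1502/(1502 − 18) = 3.8 × 1502/1484 ≈ 3.85 kHz.

3.85 kHz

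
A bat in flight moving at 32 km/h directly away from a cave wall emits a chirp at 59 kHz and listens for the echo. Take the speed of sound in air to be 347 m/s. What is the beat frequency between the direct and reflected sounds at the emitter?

32 km/h = 8.889 m/s.
The cave wall receives the sound from a moving source: f₁ = f₀ · v/(v + v_e) = 59 × 347/355.89 ≈ 57.53 kHz.
On the return leg the bat in flight is a moving observer: f₂ = f₁ · (v − v_e)/v = 57.53 × 338.11/347 ≈ 56.05 kHz.
Equivalently f₂ = f₀ · (v − v_e)/(v + v_e).
Beat against the emitted tone (with f₀ = 59000 Hz): |f₂ − f₀| = 2v_e·f₀/(v + v_e) = 2 × 8.889 × 59000/355.89 ≈ 2947 Hz.

2947 Hz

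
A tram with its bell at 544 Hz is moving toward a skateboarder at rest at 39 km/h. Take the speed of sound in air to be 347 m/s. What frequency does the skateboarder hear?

562 Hz

39 km/h = 10.83 m/s.
Only the source moves, toward the listener, so f' = f · v/(v − v_s).
f' = 544 × 347/(347 − 10.83) = 544 × 347/336.2 ≈ 562 Hz.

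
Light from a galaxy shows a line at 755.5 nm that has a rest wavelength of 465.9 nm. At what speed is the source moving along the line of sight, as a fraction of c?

0.449c

λ'/λ₀ = 1.6216 > 1 (redshift), so the source is receding.
λ'/λ₀ = √((1 + β)/(1 − β)) for a receding source ⇒ β = (r² − 1)/(r² + 1) with r = λ'/λ₀.
β = (2.6296 − 1)/(2.6296 + 1) ≈ 0.449.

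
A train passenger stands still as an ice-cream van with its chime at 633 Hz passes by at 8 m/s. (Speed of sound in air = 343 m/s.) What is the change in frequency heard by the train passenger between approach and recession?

Approaching: f₁ = f · v/(v − v_s) = 633 × 343/335 ≈ 648.1 Hz.
Receding: f₂ = f · v/(v + v_s) = 633 × 343/351 ≈ 618.6 Hz.
Drop: f₁ − f₂ = 2f·v·v_s/(v² − v_s²) = 2 × 633 × 343 × 8/(343² − 8²) ≈ 29.5 Hz.

29.5 Hz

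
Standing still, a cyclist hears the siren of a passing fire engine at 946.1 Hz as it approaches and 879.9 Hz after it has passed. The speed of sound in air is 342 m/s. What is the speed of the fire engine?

f₁/f₂ = (v + v_s)/(v − v_s), so v_s = v · (f₁ − f₂)/(f₁ + f₂).
v_s = 342 × (946.1 − 879.9)/(946.1 + 879.9) = 342 × 66.2/1826.0 ≈ 12.4 m/s.

12.4 m/s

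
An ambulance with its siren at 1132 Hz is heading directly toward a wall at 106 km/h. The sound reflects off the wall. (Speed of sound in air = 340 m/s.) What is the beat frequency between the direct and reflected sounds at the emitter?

215 Hz

106 km/h = 29.44 m/s.
The wall receives the sound from a moving source: f₁ = f₀ · v/(v − v_e) = 1132 × 340/310.56 ≈ 1239 Hz.
On the return leg the ambulance is a moving observer: f₂ = f₁ · (v + v_e)/v = 1239 × 369.44/340 ≈ 1347 Hz.
Equivalently f₂ = f₀ · (v + v_e)/(v − v_e).
Beat against the emitted tone: |f₂ − f₀| = 2v_e·f₀/(v − v_e) = 2 × 29.44 × 1132/310.56 ≈ 215 Hz.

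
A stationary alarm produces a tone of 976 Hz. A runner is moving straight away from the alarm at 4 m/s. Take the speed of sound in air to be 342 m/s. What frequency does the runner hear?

965 Hz

Moving observer, stationary source: f' = f · (v − v_o)/v.
f' = 976 × (342 − 4)/342 = 976 × 338/342 ≈ 965 Hz.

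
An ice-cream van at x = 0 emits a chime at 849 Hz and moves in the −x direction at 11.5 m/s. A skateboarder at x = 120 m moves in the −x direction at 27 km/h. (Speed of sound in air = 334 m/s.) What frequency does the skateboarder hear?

27 km/h = 7.5 m/s.
The observer lies on the +x side, so the source is heading away from the observer and the observer is heading toward the source.
General Doppler shift: f' = f · (v + v_o)/(v + v_s).
f' = 849 × (334 + 7.5)/(334 + 11.5) = 849 × 341.5/345.5 ≈ 839 Hz.

839 Hz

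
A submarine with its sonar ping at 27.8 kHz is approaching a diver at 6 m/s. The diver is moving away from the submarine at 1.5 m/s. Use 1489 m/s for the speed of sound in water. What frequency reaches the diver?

General Doppler shift: f' = f · (v − v_o)/(v − v_s).
f' = 27.8 × (1489 − 1.5)/(1489 − 6) = 27.8 × 1487.5/1483 ≈ 27.9 kHz.

27.9 kHz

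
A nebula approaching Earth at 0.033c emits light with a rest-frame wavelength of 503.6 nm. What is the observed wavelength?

487.2 nm

Relativistic Doppler for wavelength: λ' = λ₀ · √((1 − β)/(1 + β)).
λ' = 503.6 × √(0.9670/1.0330) = 503.6 × 0.96753 ≈ 487.2 nm.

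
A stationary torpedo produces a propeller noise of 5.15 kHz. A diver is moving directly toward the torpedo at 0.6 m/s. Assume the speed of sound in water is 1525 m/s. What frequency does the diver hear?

Moving observer, stationary source: f' = f · (v + v_o)/v.
f' = 5.15 × (1525 + 0.6)/1525 = 5.15 × 1525.6/1525 ≈ 5.15 kHz.

5.15 kHz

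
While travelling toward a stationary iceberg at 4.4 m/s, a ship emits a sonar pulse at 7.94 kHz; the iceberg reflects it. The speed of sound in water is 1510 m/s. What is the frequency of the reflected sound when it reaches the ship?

7.99 kHz

The iceberg receives the sound from a moving source: f₁ = f₀ · v/(v − v_e) = 7.94 × 1510/1505.6 ≈ 7.96 kHz.
On the return leg the ship is a moving observer: f₂ = f₁ · (v + v_e)/v = 7.96 × 1514.4/1510 ≈ 7.99 kHz.
Equivalently f₂ = f₀ · (v + v_e)/(v − v_e).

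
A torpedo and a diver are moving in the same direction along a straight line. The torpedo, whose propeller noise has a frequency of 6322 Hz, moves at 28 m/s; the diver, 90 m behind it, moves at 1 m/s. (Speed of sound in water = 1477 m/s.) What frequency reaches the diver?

6209 Hz

The diver is behind, so the torpedo is moving away from it while the diver is moving toward the torpedo.
Both move, so f' = f · (v + v_o)/(v + v_s).
f' = 6322 × (1477 + 1)/(1477 + 28) = 6322 × 1478/1505 ≈ 6209 Hz.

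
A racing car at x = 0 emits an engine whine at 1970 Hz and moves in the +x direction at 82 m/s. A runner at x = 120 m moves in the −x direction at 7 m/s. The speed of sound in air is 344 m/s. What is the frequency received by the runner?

The observer lies on the +x side, so the source is heading toward the observer and the observer is heading toward the source.
General Doppler shift: f' = f · (v + v_o)/(v − v_s).
f' = 1970 × (344 + 7)/(344 − 82) = 1970 × 351/262 ≈ 2639 Hz.

2639 Hz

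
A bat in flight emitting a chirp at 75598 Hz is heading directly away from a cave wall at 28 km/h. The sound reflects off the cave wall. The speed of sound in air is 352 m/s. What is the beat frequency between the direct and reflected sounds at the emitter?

28 km/h = 7.778 m/s.
The cave wall receives the sound from a moving source: f₁ = f₀ · v/(v + v_e) = 75598 × 352/359.78 ≈ 73964 Hz.
On the return leg the bat in flight is a moving observer: f₂ = f₁ · (v − v_e)/v = 73964 × 344.22/352 ≈ 72329 Hz.
Equivalently f₂ = f₀ · (v − v_e)/(v + v_e).
Beat against the emitted tone: |f₂ − f₀| = 2v_e·f₀/(v + v_e) = 2 × 7.778 × 75598/359.78 ≈ 3269 Hz.

3269 Hz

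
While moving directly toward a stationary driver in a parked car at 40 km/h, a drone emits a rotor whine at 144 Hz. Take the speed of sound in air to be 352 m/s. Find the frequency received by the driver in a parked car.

40 km/h = 11.11 m/s.
With the source moving toward a stationary observer, f' = f · v/(v − v_s).
f' = 144 × 352/(352 − 11.11) = 144 × 352/340.9 ≈ 149 Hz.

149 Hz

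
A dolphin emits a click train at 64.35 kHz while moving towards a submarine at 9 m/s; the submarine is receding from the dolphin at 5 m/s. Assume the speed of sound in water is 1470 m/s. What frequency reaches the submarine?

With source approaching and observer receding, f' = f · (v − v_o)/(v − v_s).
f' = 64.35 × (1470 − 5)/(1470 − 9) = 64.35 × 1465/1461 ≈ 64.5 kHz.

64.5 kHz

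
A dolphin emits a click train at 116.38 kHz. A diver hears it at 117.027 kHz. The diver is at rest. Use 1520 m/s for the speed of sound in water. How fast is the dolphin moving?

8.4 m/s

f' > f, so the dolphin is approaching.
f' = f · v/(v − v_s) ⇒ v_s = v · |1 − f/f'|.
v_s = 1520 × |1 − 116.38/117.027| = 1520 × 0.005529 ≈ 8.4 m/s.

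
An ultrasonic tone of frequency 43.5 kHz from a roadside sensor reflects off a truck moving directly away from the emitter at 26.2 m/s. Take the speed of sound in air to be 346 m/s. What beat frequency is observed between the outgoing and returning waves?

6124 Hz

At the truck (a moving observer), f₁ = f₀ · (v − u)/v = 43.5 × 319.8/346 ≈ 40.21 kHz.
On reflection it acts as a source moving away from the stationary detector: f₂ = f₁ · v/(v + u) = 40.21 × 346/372.2 ≈ 37.38 kHz.
Equivalently f₂ = f₀ · (v − u)/(v + u).
Beat frequency (with f₀ = 43500 Hz): |f₂ − f₀| = 2u·f₀/(v + u) = 2 × 26.2 × 43500/372.2 ≈ 6124 Hz.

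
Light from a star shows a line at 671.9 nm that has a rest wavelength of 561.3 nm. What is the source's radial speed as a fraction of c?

0.178c

λ'/λ₀ = 1.1970 > 1 (redshift), so the source is receding.
λ'/λ₀ = √((1 + β)/(1 − β)) for a receding source ⇒ β = (r² − 1)/(r² + 1) with r = λ'/λ₀.
β = (1.4329 − 1)/(1.4329 + 1) ≈ 0.178.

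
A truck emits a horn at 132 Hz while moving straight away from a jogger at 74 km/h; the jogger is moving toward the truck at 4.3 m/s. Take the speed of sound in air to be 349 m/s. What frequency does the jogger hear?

126 Hz

74 km/h = 20.56 m/s.
Both move, so f' = f · (v + v_o)/(v + v_s).
f' = 132 × (349 + 4.3)/(349 + 20.56) = 132 × 353.3/369.56 ≈ 126 Hz.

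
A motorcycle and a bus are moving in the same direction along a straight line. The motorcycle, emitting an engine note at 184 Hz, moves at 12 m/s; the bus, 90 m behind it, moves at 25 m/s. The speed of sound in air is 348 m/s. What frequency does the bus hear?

191 Hz

The bus is behind, so the motorcycle is moving away from it while the bus is moving toward the motorcycle.
Both move, so f' = f · (v + v_o)/(v + v_s).
f' = 184 × (348 + 25)/(348 + 12) = 184 × 373/360 ≈ 191 Hz.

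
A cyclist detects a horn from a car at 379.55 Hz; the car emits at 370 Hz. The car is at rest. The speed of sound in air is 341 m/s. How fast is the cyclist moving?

f' > f, so the cyclist is approaching.
f' = f · (v + v_o)/v ⇒ v_o = v · |f'/f − 1|.
v_o = 341 × |379.55/370 − 1| = 341 × 0.02581 ≈ 8.8 m/s.

8.8 m/s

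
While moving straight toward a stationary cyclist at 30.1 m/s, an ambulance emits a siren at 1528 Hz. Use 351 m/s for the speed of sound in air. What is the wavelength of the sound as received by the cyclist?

Only the source moves, toward the listener, so f' = f · v/(v − v_s).
f' = 1528 × 351/(351 − 30.1) ≈ 1671 Hz.
λ' = v/f' = 351/1671.32 ≈ 21.0 cm.

21.0 cm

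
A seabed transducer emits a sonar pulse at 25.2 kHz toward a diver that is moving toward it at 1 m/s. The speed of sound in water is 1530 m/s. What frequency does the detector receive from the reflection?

At the diver (a moving observer), f₁ = f₀ · (v + u)/v = 25.2 × 1531/1530 ≈ 25.2 kHz.
On reflection it acts as a source moving toward the stationary detector: f₂ = f₁ · v/(v − u) = 25.2 × 1530/1529 ≈ 25.2 kHz.

25.2 kHz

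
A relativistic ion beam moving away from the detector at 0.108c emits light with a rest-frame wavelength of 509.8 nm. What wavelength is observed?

Relativistic Doppler for wavelength: λ' = λ₀ · √((1 + β)/(1 − β)).
λ' = 509.8 × √(1.1080/0.8920) = 509.8 × 1.11452 ≈ 568.2 nm.

568.2 nm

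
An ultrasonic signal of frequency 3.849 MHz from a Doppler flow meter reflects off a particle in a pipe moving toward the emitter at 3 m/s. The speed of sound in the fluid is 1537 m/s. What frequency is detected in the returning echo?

At the particle in a pipe (a moving observer), f₁ = f₀ · (v + u)/v = 3.849 × 1540/1537 ≈ 3.857 MHz.
On reflection it acts as a source moving toward the stationary detector: f₂ = f₁ · v/(v − u) = 3.857 × 1537/1534 ≈ 3.864 MHz.
Equivalently f₂ = f₀ · (v + u)/(v − u).

3.864 MHz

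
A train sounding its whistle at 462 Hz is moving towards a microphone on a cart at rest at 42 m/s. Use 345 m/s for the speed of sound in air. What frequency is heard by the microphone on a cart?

Moving source, stationary observer: f' = f · v/(v − v_s) since the source is approaching.
f' = 462 × 345/(345 − 42) = 462 × 345/303 ≈ 526 Hz.

526 Hz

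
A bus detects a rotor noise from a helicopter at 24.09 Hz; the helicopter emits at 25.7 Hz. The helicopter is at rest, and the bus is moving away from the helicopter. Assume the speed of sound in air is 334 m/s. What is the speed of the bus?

20.9 m/s

f' = f · (v − v_o)/v ⇒ v_o = v · |f'/f − 1|.
v_o = 334 × |24.09/25.7 − 1| = 334 × 0.06265 ≈ 20.9 m/s.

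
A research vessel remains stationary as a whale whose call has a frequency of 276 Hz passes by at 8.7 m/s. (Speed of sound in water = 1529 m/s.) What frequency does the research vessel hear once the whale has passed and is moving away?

274 Hz

Receding: f₂ = f · v/(v + v_s) = 276 × 1529/1537.7 ≈ 274 Hz.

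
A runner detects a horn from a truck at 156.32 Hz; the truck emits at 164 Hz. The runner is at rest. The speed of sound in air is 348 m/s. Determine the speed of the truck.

f' < f, so the truck is receding.
f' = f · v/(v + v_s) ⇒ v_s = v · |1 − f/f'|.
v_s = 348 × |1 − 164/156.32| = 348 × 0.04913 ≈ 17.1 m/s.

17.1 m/s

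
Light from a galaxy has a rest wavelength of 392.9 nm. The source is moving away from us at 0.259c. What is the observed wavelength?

512.1 nm

Relativistic Doppler for wavelength: λ' = λ₀ · √((1 + β)/(1 − β)).
λ' = 392.9 × √(1.2590/0.7410) = 392.9 × 1.30348 ≈ 512.1 nm.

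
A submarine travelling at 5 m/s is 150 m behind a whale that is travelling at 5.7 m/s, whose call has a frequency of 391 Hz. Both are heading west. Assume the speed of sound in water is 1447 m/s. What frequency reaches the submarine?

391 Hz

The submarine is behind, so the whale is moving away from it while the submarine is moving toward the whale.
Both move, so f' = f · (v + v_o)/(v + v_s).
f' = 391 × (1447 + 5)/(1447 + 5.7) = 391 × 1452/1452.7 ≈ 391 Hz.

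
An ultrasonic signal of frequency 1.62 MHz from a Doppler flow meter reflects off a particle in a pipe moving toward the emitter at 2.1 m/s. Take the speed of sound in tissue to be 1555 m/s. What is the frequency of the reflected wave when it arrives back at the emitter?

At the particle in a pipe (a moving observer), f₁ = f₀ · (v + u)/v = 1.62 × 1557.1/1555 ≈ 1.6222 MHz.
The reflection then acts as a moving source: f₂ = f₁ · v/(v − u) ≈ 1.6244 MHz.

1.6244 MHz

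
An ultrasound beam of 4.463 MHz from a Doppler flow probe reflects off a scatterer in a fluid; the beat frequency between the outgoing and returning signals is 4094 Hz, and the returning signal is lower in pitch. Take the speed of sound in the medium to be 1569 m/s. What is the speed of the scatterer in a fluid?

Double Doppler shift off a moving reflector: f₂ = f₀ · (v + u)/(v − u) (u > 0 toward emitter).
Returning signal is lower, so f₂ = f₀ − Δf = 4463000 − 4094 = 4458906 Hz.
Rearranging, u = v · (f₂ − f₀)/(f₂ + f₀) = 1569 × -4094/8921906 ≈ -0.72 m/s.
So the scatterer in a fluid is moving at 0.72 m/s away from the emitter.

0.72 m/s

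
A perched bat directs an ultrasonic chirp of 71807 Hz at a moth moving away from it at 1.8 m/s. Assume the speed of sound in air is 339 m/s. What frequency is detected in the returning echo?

71048 Hz

The moth first receives the wave as a moving observer: f₁ = f₀ · (v − u)/v = 71807 × (339 − 1.8)/339 ≈ 71426 Hz.
The reflection then acts as a moving source: f₂ = f₁ · v/(v + u) ≈ 71048 Hz.
Equivalently f₂ = f₀ · (v − u)/(v + u).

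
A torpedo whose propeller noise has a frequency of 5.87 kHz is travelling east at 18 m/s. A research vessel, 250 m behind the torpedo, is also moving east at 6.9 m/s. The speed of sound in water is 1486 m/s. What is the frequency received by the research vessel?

5.83 kHz

The research vessel is behind, so the torpedo is moving away from it while the research vessel is moving toward the torpedo.
Both move, so f' = f · (v + v_o)/(v + v_s).
f' = 5.87 × (1486 + 6.9)/(1486 + 18) = 5.87 × 1492.9/1504 ≈ 5.83 kHz.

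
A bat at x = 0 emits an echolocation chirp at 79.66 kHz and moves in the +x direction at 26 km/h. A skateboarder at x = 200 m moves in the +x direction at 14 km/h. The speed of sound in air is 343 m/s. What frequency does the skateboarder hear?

26 km/h = 7.222 m/s; 14 km/h = 3.889 m/s.
The observer lies on the +x side, so the source is heading toward the observer and the observer is heading away from the source.
General Doppler shift: f' = f · (v − v_o)/(v − v_s).
f' = 79.66 × (343 − 3.889)/(343 − 7.222) = 79.66 × 339.11/335.78 ≈ 80.5 kHz.

80.5 kHz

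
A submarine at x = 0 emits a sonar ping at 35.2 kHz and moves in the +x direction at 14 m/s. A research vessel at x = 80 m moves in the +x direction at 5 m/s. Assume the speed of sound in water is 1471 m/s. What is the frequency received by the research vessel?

35.4 kHz

The observer lies on the +x side, so the source is heading toward the observer and the observer is heading away from the source.
General Doppler shift: f' = f · (v − v_o)/(v − v_s).
f' = 35.2 × (1471 − 5)/(1471 − 14) = 35.2 × 1466/1457 ≈ 35.4 kHz.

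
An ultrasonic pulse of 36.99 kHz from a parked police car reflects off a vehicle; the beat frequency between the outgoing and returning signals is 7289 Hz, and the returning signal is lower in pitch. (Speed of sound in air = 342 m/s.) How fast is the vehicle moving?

Double Doppler shift off a moving reflector: f₂ = f₀ · (v + u)/(v − u) (u > 0 toward emitter).
Returning signal is lower, so f₂ = f₀ − Δf = 36990 − 7289 = 29701 Hz.
Rearranging, u = v · (f₂ − f₀)/(f₂ + f₀) = 342 × -7289/66691 ≈ -37 m/s.
So the vehicle is moving at 37 m/s away from the emitter.

37 m/s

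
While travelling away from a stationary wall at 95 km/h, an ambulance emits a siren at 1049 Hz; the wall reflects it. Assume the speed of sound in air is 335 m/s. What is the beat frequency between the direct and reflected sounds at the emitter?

95 km/h = 26.39 m/s.
The wall receives the sound from a moving source: f₁ = f₀ · v/(v + v_e) = 1049 × 335/361.39 ≈ 972.4 Hz.
On the return leg the ambulance is a moving observer: f₂ = f₁ · (v − v_e)/v = 972.4 × 308.61/335 ≈ 895.8 Hz.
Equivalently f₂ = f₀ · (v − v_e)/(v + v_e).
Beat against the emitted tone: |f₂ − f₀| = 2v_e·f₀/(v + v_e) = 2 × 26.39 × 1049/361.39 ≈ 153 Hz.

153 Hz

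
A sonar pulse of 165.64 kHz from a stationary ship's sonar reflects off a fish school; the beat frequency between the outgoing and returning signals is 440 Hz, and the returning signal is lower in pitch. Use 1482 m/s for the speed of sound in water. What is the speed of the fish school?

Double Doppler shift off a moving reflector: f₂ = f₀ · (v + u)/(v − u) (u > 0 toward emitter).
Returning signal is lower, so f₂ = f₀ − Δf = 165640 − 440 = 165200 Hz.
Rearranging, u = v · (f₂ − f₀)/(f₂ + f₀) = 1482 × -440/330840 ≈ -1.97 m/s.
So the fish school is moving at 1.97 m/s away from the emitter.

1.97 m/s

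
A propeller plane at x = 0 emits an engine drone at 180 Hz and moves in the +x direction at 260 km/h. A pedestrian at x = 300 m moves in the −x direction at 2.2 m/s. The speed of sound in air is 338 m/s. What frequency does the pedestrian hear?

230 Hz

260 km/h = 72.22 m/s.
The observer lies on the +x side, so the source is heading toward the observer and the observer is heading toward the source.
General Doppler shift: f' = f · (v + v_o)/(v − v_s).
f' = 180 × (338 + 2.2)/(338 − 72.22) = 180 × 340.2/265.78 ≈ 230 Hz.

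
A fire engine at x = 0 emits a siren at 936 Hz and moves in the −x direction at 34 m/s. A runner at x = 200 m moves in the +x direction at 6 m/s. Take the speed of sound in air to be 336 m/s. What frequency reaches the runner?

835 Hz

The observer lies on the +x side, so the source is heading away from the observer and the observer is heading away from the source.
Both move, so f' = f · (v − v_o)/(v + v_s).
f' = 936 × (336 − 6)/(336 + 34) = 936 × 330/370 ≈ 835 Hz.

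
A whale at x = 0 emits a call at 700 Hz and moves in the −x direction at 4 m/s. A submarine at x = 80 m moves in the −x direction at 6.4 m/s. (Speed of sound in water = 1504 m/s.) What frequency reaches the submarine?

The observer lies on the +x side, so the source is heading away from the observer and the observer is heading toward the source.
General Doppler shift: f' = f · (v + v_o)/(v + v_s).
f' = 700 × (1504 + 6.4)/(1504 + 4) = 700 × 1510.4/1508 ≈ 701 Hz.

701 Hz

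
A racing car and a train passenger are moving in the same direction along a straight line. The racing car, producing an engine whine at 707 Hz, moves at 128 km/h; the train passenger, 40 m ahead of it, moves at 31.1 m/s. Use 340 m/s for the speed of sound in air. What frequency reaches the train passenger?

717 Hz

128 km/h = 35.56 m/s.
The train passenger is ahead, so the racing car is moving toward it while the train passenger is moving away from the racing car.
With source approaching and observer receding, f' = f · (v − v_o)/(v − v_s).
f' = 707 × (340 − 31.1)/(340 − 35.56) = 707 × 308.9/304.44 ≈ 717 Hz.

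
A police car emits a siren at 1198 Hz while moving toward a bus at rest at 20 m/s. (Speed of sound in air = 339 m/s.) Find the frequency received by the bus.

1273 Hz

Moving source, stationary observer: f' = f · v/(v − v_s) since the source is approaching.
f' = 1198 × 339/(339 − 20) = 1198 × 339/319 ≈ 1273 Hz.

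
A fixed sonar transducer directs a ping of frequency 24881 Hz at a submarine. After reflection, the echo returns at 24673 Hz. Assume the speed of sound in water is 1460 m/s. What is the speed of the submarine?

Double Doppler shift off a moving reflector: f₂ = f₀ · (v + u)/(v − u) (u > 0 toward emitter).
Rearranging, u = v · (f₂ − f₀)/(f₂ + f₀) = 1460 × -208/49554 ≈ -6.1 m/s.
So the submarine is moving at 6.1 m/s away from the emitter.

6.1 m/s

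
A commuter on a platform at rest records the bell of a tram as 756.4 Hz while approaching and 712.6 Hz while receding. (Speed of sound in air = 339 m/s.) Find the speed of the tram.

f₁/f₂ = (v + v_s)/(v − v_s), so v_s = v · (f₁ − f₂)/(f₁ + f₂).
v_s = 339 × (756.4 − 712.6)/(756.4 + 712.6) = 339 × 43.8/1469.0 ≈ 10.1 m/s.

10.1 m/s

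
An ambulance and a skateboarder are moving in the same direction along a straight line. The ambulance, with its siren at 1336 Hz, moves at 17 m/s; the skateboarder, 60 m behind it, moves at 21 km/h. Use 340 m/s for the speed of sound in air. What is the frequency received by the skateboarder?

1294 Hz

21 km/h = 5.833 m/s.
The skateboarder is behind, so the ambulance is moving away from it while the skateboarder is moving toward the ambulance.
Both move, so f' = f · (v + v_o)/(v + v_s).
f' = 1336 × (340 + 5.833)/(340 + 17) = 1336 × 345.83/357 ≈ 1294 Hz.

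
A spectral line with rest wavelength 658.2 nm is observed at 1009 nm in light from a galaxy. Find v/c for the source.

λ'/λ₀ = 1.5330 > 1 (redshift), so the source is receding.
λ'/λ₀ = √((1 + β)/(1 − β)) for a receding source ⇒ β = (r² − 1)/(r² + 1) with r = λ'/λ₀.
β = (2.3500 − 1)/(2.3500 + 1) ≈ 0.403.

0.403c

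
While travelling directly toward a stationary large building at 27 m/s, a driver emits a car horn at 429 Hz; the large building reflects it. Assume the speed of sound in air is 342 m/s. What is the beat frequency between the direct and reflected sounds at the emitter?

The large building receives the sound from a moving source: f₁ = f₀ · v/(v − v_e) = 429 × 342/315 ≈ 465.8 Hz.
On the return leg the driver is a moving observer: f₂ = f₁ · (v + v_e)/v = 465.8 × 369/342 ≈ 502.5 Hz.
Beat against the emitted tone: |f₂ − f₀| = 2v_e·f₀/(v − v_e) = 2 × 27 × 429/315 ≈ 74 Hz.

74 Hz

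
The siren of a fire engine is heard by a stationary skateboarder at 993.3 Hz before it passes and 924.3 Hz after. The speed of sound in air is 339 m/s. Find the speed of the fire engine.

12.2 m/s

f₁/f₂ = (v + v_s)/(v − v_s), so v_s = v · (f₁ − f₂)/(f₁ + f₂).
v_s = 339 × (993.3 − 924.3)/(993.3 + 924.3) = 339 × 69.0/1917.6 ≈ 12.2 m/s.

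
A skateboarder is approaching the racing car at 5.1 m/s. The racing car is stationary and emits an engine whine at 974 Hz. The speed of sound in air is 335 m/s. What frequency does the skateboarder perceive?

989 Hz

Moving observer, stationary source: f' = f · (v + v_o)/v.
f' = 974 × (335 + 5.1)/335 = 974 × 340.1/335 ≈ 989 Hz.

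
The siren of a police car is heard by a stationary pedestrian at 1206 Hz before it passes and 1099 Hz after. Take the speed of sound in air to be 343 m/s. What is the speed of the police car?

15.9 m/s

f₁/f₂ = (v + v_s)/(v − v_s), so v_s = v · (f₁ − f₂)/(f₁ + f₂).
v_s = 343 × (1206 − 1099)/(1206 + 1099) = 343 × 107/2305 ≈ 15.9 m/s.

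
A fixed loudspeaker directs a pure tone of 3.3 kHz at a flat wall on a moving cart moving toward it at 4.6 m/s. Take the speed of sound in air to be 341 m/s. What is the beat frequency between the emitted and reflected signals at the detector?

The flat wall on a moving cart first receives the wave as a moving observer: f₁ = f₀ · (v + u)/v = 3.3 × (341 + 4.6)/341 ≈ 3.3445 kHz.
On reflection it acts as a source moving toward the stationary detector: f₂ = f₁ · v/(v − u) = 3.3445 × 341/336.4 ≈ 3.3902 kHz.
Beat frequency (with f₀ = 3300 Hz): |f₂ − f₀| = 2u·f₀/(v − u) = 2 × 4.6 × 3300/336.4 ≈ 90 Hz.

90 Hz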